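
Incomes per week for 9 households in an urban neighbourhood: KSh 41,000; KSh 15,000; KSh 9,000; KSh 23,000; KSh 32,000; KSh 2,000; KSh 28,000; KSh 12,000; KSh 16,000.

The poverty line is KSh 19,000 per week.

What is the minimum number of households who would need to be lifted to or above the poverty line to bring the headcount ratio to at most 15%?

4

Currently q = 5 of N = 9 are below the line (H = 0.556).
A headcount ratio of at most 15% allows at most ⌊0.15 × 9⌋ = 1 poor households.
So at least 5 − 1 = 4 must be lifted.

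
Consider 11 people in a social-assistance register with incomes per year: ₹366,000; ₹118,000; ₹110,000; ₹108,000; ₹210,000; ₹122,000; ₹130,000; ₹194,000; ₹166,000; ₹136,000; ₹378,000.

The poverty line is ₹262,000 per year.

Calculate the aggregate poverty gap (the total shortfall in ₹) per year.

₹1,064,000

Below the line: ₹108,000, ₹110,000, ₹118,000, ₹122,000, ₹130,000, ₹136,000, ₹166,000, ₹194,000, ₹210,000 (q = 9 of N = 11).
Individual gaps: 262000−108000 = 154000; 262000−110000 = 152000; 262000−118000 = 144000; 262000−122000 = 140000; 262000−130000 = 132000; 262000−136000 = 126000; 262000−166000 = 96000; 262000−194000 = 68000; 262000−210000 = 52000.
Aggregate gap = ₹1,064,000.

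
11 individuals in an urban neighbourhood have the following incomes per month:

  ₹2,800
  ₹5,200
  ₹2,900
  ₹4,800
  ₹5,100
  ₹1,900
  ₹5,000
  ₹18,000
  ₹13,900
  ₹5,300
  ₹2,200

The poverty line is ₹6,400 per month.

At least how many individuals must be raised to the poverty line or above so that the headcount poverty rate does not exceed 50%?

9 of the 11 individuals are poor, so H = 9/11 = 0.818.
A headcount ratio of at most 50% allows at most ⌊0.50 × 11⌋ = 5 poor individuals.
So at least 9 − 5 = 4 must be lifted.

4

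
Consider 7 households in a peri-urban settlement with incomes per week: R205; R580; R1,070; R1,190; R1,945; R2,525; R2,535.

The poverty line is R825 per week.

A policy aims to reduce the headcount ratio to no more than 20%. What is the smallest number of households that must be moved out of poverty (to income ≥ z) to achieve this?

2 of the 7 households are poor, so H = 2/7 = 0.286.
A headcount ratio of at most 20% allows at most ⌊0.20 × 7⌋ = 1 poor households.
So at least 2 − 1 = 1 must be lifted.

1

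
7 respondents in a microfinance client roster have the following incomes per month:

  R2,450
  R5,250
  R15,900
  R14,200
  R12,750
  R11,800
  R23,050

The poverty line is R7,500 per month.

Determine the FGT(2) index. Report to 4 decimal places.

Below the line: R2,450, R5,250 (q = 2 of N = 7).
Gap ratios (z−y)/z: (7500−2450)/7500 = 0.6733; (7500−5250)/7500 = 0.3000.
Squared: 0.4534; 0.0900.
Sum = 0.543378; P₂ = 0.543378 / 7 = 0.0776.

0.0776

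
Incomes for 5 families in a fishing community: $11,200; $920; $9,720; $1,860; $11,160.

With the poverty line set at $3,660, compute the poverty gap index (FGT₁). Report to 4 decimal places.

Poor units: $920, $1,860 (q = 2 of N = 5).
Shortfall ratios: (3660−920)/3660 = 0.7486; (3660−1860)/3660 = 0.4918.
Sum of shortfalls = 1.240437; P₁ averages over all N: 1.240437 / 5 = 0.2481.

0.2481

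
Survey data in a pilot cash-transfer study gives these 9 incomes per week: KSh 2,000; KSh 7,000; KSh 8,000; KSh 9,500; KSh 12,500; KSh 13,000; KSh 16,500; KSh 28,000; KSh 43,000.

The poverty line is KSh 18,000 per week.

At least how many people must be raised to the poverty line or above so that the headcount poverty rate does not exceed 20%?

6

Currently q = 7 of N = 9 are below the line (H = 0.778).
A headcount ratio of at most 20% allows at most ⌊0.20 × 9⌋ = 1 poor people.
So at least 7 − 1 = 6 must be lifted.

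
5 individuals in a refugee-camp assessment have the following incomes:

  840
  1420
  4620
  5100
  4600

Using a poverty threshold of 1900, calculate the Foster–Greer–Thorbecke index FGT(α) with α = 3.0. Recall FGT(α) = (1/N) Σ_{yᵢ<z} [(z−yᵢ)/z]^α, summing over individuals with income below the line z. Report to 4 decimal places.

Incomes under z: 840, 1420 (q = 2 of N = 5).
Relative gaps: (1900−840)/1900 = 0.5579; (1900−1420)/1900 = 0.2526.
Raised to α = 3.0: 0.17364; 0.01612.
Sum = 0.189766; FGT(3.0) = 0.189766 / 5 = 0.0380.

0.0380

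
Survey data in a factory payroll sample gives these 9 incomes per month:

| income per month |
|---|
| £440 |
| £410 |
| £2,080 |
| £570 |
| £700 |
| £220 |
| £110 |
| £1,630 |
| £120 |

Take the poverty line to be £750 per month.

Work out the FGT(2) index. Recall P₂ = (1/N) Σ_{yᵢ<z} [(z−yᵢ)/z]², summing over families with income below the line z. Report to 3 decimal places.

0.264

Incomes under z: £110, £120, £220, £410, £440, £570, £700 (q = 7 of N = 9).
Normalized shortfalls: (750−110)/750 = 0.8533; (750−120)/750 = 0.8400; (750−220)/750 = 0.7067; (750−410)/750 = 0.4533; (750−440)/750 = 0.4133; (750−570)/750 = 0.2400; (750−700)/750 = 0.0667.
Squared: 0.7282; 0.7056; 0.4994; 0.2055; 0.1708; 0.0576; 0.0044.
Sum = 2.371556; P₂ = 2.371556 / 9 = 0.264.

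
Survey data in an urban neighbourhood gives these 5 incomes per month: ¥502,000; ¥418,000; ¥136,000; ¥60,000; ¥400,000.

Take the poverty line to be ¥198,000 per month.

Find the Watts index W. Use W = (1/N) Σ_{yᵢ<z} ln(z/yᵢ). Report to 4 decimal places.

0.3139

Below z: ¥60,000, ¥136,000 (q = 2 of N = 5).
Log shortfalls: ln(198000/60000) = 1.1939; ln(198000/136000) = 0.3756.
W = 1.569535 / 5 = 0.3139.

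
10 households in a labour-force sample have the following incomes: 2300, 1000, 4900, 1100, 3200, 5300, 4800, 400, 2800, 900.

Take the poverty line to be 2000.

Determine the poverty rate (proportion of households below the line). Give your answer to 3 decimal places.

0.400

4 of the 10 households have income below 2000.
H = 4/10 = 0.400.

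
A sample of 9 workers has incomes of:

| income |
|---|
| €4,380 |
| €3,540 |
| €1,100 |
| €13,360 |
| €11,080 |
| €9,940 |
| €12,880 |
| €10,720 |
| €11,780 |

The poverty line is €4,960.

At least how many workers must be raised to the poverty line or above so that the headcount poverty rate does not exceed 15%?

2

Currently q = 3 of N = 9 are below the line (H = 0.333).
A headcount ratio of at most 15% allows at most ⌊0.15 × 9⌋ = 1 poor workers.
So at least 3 − 1 = 2 must be lifted.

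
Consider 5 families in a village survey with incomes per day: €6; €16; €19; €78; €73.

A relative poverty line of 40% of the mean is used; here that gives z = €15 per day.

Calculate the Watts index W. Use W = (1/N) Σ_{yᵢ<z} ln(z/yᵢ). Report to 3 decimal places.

0.183

Below z: €6 (q = 1 of N = 5).
ln(z/y) terms: ln(15/6) = 0.9163.
W = 0.916291 / 5 = 0.183.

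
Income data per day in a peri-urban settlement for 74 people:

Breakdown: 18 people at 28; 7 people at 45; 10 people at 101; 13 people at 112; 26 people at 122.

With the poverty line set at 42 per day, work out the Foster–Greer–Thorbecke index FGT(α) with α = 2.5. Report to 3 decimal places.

0.016

Below z: 18×28 (q = 18 of N = 74).
Gap ratios (z−y)/z: (42−28)/42 = 0.3333 (×18).
Raised to α = 2.5: 0.06415 (×18).
Sum = 1.154701; FGT(2.5) = 1.154701 / 74 = 0.016.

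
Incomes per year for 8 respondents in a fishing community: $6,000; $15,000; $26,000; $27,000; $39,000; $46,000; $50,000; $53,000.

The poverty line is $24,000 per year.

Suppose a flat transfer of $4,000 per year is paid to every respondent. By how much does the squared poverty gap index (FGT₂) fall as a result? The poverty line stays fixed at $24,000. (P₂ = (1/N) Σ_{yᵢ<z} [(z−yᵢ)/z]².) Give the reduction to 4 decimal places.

0.0399

Before: below the line — $6,000, $15,000; squared poverty gap index (FGT₂) = 0.087891.
After the $4,000 transfer: below the line — $10,000, $19,000; squared poverty gap index (FGT₂) = 0.047960.
Reduction = 0.087891 − 0.047960 = 0.0399.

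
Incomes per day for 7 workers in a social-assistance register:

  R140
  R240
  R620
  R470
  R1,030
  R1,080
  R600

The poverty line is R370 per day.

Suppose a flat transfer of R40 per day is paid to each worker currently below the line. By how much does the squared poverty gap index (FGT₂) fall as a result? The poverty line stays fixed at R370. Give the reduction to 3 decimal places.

Before: below the line — R140, R240; squared poverty gap index (FGT₂) = 0.07284.
After the R40 transfer: below the line — R180, R280; squared poverty gap index (FGT₂) = 0.04612.
Reduction = 0.07284 − 0.04612 = 0.027.

0.027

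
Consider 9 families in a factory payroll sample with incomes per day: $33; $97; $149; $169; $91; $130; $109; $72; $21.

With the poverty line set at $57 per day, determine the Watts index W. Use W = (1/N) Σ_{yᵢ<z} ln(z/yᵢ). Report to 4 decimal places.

0.1717

Below z: $21, $33 (q = 2 of N = 9).
Log shortfalls: ln(57/21) = 0.9985; ln(57/33) = 0.5465.
W = 1.545073 / 9 = 0.1717.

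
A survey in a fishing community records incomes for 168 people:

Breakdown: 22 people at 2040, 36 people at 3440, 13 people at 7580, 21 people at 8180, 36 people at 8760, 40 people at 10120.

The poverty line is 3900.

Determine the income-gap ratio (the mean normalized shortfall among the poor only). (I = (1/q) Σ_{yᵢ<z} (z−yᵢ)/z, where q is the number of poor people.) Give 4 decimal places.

0.2541

Incomes under z: 22×2040, 36×3440 (q = 58 of N = 168).
Relative gaps: 0.4769 (×22), 0.1179 (×36); sum = 14.738462.
I averages over the q = 58 poor units only: 14.738462 / 58 = 0.2541.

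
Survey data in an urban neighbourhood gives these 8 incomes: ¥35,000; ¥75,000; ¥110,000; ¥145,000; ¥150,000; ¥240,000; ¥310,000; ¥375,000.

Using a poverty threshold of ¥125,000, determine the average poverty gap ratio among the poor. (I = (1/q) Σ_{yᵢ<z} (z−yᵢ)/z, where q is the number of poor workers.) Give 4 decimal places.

0.4133

Below the line: ¥35,000, ¥75,000, ¥110,000 (q = 3 of N = 8).
Shortfall ratios (z−y)/z: 0.7200, 0.4000, 0.1200; sum = 1.240000.
I averages over the q = 3 poor units only: 1.240000 / 3 = 0.4133.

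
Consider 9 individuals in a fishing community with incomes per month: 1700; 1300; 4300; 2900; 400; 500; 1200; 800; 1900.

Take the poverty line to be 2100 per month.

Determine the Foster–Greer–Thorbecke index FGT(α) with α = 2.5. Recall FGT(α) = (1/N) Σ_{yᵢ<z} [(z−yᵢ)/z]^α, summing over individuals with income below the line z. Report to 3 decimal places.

Poor units: 400, 500, 800, 1200, 1300, 1700, 1900 (q = 7 of N = 9).
Normalized shortfalls: (2100−400)/2100 = 0.8095; (2100−500)/2100 = 0.7619; (2100−800)/2100 = 0.6190; (2100−1200)/2100 = 0.4286; (2100−1300)/2100 = 0.3810; (2100−1700)/2100 = 0.1905; (2100−1900)/2100 = 0.0952.
Raised to α = 2.5: 0.58962; 0.50670; 0.30152; 0.12024; 0.08957; 0.01583; 0.00280.
Sum = 1.626288; FGT(2.5) = 1.626288 / 9 = 0.181.

0.181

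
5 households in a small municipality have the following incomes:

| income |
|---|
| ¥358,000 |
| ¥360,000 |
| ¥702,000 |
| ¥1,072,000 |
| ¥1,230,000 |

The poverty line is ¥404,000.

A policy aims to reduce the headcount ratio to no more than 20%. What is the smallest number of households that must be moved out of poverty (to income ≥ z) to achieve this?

1

2 of the 5 households are poor, so H = 2/5 = 0.400.
A headcount ratio of at most 20% allows at most ⌊0.20 × 5⌋ = 1 poor households.
So at least 2 − 1 = 1 must be lifted.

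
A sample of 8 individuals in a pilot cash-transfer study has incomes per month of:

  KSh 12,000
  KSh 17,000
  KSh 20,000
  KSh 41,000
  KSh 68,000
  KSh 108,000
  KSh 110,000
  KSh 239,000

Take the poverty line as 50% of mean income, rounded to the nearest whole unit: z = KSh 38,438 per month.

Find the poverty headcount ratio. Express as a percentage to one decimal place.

3 of the 8 individuals have income below KSh 38,438.
H = 3/8 = 37.5%.

37.5%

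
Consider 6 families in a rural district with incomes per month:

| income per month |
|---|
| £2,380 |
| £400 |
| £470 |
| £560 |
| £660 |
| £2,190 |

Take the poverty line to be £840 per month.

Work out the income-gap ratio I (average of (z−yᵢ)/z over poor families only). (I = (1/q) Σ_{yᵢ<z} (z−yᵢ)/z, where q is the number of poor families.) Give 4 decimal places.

Below the line: £400, £470, £560, £660 (q = 4 of N = 6).
Relative gaps: 0.5238, 0.4405, 0.3333, 0.2143; sum = 1.511905.
I averages over the q = 4 poor units only: 1.511905 / 4 = 0.3780.

0.3780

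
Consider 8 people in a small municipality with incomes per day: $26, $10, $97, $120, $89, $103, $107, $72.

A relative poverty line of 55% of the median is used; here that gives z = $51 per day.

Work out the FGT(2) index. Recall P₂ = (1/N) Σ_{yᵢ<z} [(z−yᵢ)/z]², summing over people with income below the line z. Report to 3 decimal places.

0.111

Incomes under z: $10, $26 (q = 2 of N = 8).
Relative gaps: (51−10)/51 = 0.8039; (51−26)/51 = 0.4902.
Squared: 0.6463; 0.2403.
Sum = 0.886582; P₂ = 0.886582 / 8 = 0.111.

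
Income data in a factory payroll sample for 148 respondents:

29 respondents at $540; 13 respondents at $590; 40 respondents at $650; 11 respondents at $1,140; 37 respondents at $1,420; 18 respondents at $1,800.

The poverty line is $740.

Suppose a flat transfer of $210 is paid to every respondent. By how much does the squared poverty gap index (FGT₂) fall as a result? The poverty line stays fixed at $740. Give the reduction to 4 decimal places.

Before: below the line — 29×$540, 13×$590, 40×$650; squared poverty gap index (FGT₂) = 0.021920.
After the $210 transfer: below the line — none; squared poverty gap index (FGT₂) = 0.000000.
Reduction = 0.021920 − 0.000000 = 0.0219.

0.0219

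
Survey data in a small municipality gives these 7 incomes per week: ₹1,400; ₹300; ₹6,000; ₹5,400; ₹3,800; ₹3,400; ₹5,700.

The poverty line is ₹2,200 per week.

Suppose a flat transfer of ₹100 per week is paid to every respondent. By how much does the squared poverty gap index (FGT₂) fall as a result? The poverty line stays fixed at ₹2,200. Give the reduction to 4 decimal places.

Before: below the line — ₹300, ₹1,400; squared poverty gap index (FGT₂) = 0.125443.
After the ₹100 transfer: below the line — ₹400, ₹1,500; squared poverty gap index (FGT₂) = 0.110094.
Reduction = 0.125443 − 0.110094 = 0.0153.

0.0153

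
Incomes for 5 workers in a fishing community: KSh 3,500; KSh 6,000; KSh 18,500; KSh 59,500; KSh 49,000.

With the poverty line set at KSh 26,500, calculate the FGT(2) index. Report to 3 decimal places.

0.289

Incomes under z: KSh 3,500, KSh 6,000, KSh 18,500 (q = 3 of N = 5).
Gap ratios (z−y)/z: (26500−3500)/26500 = 0.8679; (26500−6000)/26500 = 0.7736; (26500−18500)/26500 = 0.3019.
Squared: 0.7533; 0.5984; 0.0911.
Sum = 1.442862; P₂ = 1.442862 / 5 = 0.289.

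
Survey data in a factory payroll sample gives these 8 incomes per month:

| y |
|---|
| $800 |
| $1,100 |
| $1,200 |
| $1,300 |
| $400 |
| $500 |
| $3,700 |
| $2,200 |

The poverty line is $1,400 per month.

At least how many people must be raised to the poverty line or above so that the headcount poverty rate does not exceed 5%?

Currently q = 6 of N = 8 are below the line (H = 0.750).
A headcount ratio of at most 5% allows at most ⌊0.05 × 8⌋ = 0 poor people.
So at least 6 − 0 = 6 must be lifted.

6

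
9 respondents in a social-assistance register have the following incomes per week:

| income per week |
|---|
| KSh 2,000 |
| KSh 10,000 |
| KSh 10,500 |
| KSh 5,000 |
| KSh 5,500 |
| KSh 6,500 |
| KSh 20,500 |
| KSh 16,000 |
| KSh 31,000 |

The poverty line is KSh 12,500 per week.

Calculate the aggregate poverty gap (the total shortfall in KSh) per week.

KSh 35,500

Below z: KSh 2,000, KSh 5,000, KSh 5,500, KSh 6,500, KSh 10,000, KSh 10,500 (q = 6 of N = 9).
Individual gaps: 12500−2000 = 10500; 12500−5000 = 7500; 12500−5500 = 7000; 12500−6500 = 6000; 12500−10000 = 2500; 12500−10500 = 2000.
Aggregate gap = KSh 35,500.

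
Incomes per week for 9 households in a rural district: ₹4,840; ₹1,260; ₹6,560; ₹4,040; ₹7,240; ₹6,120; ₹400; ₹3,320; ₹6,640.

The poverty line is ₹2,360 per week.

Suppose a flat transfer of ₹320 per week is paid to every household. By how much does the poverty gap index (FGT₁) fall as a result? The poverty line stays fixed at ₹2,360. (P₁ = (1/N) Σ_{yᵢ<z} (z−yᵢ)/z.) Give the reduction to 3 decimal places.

Before: below the line — ₹400, ₹1,260; poverty gap index (FGT₁) = 0.14407.
After the ₹320 transfer: below the line — ₹720, ₹1,580; poverty gap index (FGT₁) = 0.11394.
Reduction = 0.14407 − 0.11394 = 0.030.

0.030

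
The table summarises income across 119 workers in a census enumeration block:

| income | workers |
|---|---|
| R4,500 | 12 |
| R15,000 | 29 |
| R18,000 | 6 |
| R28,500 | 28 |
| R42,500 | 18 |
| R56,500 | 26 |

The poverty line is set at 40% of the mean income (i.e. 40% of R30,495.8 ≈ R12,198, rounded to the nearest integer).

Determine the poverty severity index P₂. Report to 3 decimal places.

Incomes under z: 12×R4,500 (q = 12 of N = 119).
Gap ratios (z−y)/z: (12198−4500)/12198 = 0.6311 (×12).
Squared: 0.3983 (×12).
Sum = 4.779251; P₂ = 4.779251 / 119 = 0.040.

0.040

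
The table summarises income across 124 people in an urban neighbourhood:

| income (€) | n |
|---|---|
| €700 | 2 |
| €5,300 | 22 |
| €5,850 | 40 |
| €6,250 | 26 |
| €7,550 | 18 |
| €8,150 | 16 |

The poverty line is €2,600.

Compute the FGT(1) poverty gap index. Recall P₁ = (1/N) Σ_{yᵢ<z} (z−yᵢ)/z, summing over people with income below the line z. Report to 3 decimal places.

Incomes under z: 2×€700 (q = 2 of N = 124).
Normalized shortfalls: (2600−700)/2600 = 0.7308 (×2).
Σ = 1.461538. Dividing by the full population N = 124 gives P₁ = 0.012.

0.012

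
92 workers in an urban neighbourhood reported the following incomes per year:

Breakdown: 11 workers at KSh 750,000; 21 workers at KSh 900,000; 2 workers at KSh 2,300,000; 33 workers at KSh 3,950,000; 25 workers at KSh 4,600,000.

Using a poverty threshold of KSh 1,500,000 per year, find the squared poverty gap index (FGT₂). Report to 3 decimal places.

0.066

Poor units: 11×KSh 750,000, 21×KSh 900,000 (q = 32 of N = 92).
Gap ratios (z−y)/z: (1500000−750000)/1500000 = 0.5000 (×11); (1500000−900000)/1500000 = 0.4000 (×21).
Squared: 0.2500 (×11); 0.1600 (×21).
Sum = 6.110000; P₂ = 6.110000 / 92 = 0.066.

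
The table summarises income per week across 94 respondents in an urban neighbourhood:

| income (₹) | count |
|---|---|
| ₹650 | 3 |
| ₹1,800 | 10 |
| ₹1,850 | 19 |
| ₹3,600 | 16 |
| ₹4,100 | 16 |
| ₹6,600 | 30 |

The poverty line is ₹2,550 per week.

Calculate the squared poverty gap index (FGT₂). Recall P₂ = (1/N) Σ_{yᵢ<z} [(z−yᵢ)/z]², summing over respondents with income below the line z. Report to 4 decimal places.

Poor units: 3×₹650, 10×₹1,800, 19×₹1,850 (q = 32 of N = 94).
Shortfall ratios: (2550−650)/2550 = 0.7451 (×3); (2550−1800)/2550 = 0.2941 (×10); (2550−1850)/2550 = 0.2745 (×19).
Squared: 0.5552 (×3); 0.0865 (×10); 0.0754 (×19).
Sum = 3.962322; P₂ = 3.962322 / 94 = 0.0422.

0.0422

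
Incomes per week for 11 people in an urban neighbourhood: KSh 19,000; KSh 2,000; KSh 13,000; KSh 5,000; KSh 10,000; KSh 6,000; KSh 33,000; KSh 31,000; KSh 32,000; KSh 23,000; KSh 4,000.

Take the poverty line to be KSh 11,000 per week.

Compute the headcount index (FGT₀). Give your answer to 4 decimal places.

5 of the 11 people have income below KSh 11,000.
H = 5/11 = 0.4545.

0.4545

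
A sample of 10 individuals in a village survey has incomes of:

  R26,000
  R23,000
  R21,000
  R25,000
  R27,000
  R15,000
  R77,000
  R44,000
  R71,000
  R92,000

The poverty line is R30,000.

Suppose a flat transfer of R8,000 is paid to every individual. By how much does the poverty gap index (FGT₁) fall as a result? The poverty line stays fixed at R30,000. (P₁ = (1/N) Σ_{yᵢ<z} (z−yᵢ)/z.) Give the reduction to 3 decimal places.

Before: below the line — R15,000, R21,000, R23,000, R25,000, R26,000, R27,000; poverty gap index (FGT₁) = 0.14333.
After the R8,000 transfer: below the line — R23,000, R29,000; poverty gap index (FGT₁) = 0.02667.
Reduction = 0.14333 − 0.02667 = 0.117.

0.117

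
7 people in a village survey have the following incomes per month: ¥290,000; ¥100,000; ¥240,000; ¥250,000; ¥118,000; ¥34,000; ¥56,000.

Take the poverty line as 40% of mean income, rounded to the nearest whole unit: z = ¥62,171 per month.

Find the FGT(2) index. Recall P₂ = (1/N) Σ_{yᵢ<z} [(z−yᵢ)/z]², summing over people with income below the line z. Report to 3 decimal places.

0.031

Below the line: ¥34,000, ¥56,000 (q = 2 of N = 7).
Normalized shortfalls: (62171−34000)/62171 = 0.4531; (62171−56000)/62171 = 0.0993.
Squared: 0.2053; 0.0099.
Sum = 0.215171; P₂ = 0.215171 / 7 = 0.031.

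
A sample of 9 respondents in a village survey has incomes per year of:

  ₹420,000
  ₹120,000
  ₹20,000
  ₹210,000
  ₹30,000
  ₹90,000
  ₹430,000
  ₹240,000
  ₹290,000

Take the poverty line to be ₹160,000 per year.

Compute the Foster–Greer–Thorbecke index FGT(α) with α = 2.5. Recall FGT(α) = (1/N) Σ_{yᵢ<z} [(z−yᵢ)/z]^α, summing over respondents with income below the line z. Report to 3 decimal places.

0.163

Incomes under z: ₹20,000, ₹30,000, ₹90,000, ₹120,000 (q = 4 of N = 9).
Normalized shortfalls: (160000−20000)/160000 = 0.8750; (160000−30000)/160000 = 0.8125; (160000−90000)/160000 = 0.4375; (160000−120000)/160000 = 0.2500.
Raised to α = 2.5: 0.71618; 0.59506; 0.12660; 0.03125.
Sum = 1.469087; FGT(2.5) = 1.469087 / 9 = 0.163.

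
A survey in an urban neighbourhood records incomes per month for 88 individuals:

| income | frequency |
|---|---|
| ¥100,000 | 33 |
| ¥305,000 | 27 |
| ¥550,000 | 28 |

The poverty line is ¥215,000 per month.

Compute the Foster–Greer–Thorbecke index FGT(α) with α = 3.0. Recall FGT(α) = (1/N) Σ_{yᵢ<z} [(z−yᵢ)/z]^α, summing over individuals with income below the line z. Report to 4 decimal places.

0.0574

Below z: 33×¥100,000 (q = 33 of N = 88).
Gap ratios (z−y)/z: (215000−100000)/215000 = 0.5349 (×33).
Raised to α = 3.0: 0.15303 (×33).
Sum = 5.050008; FGT(3.0) = 5.050008 / 88 = 0.0574.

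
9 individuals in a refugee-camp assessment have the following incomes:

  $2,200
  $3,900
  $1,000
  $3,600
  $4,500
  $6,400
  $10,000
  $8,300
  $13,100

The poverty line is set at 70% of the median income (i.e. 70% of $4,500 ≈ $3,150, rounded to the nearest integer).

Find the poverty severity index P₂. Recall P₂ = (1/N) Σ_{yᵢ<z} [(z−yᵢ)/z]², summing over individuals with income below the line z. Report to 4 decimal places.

Below z: $1,000, $2,200 (q = 2 of N = 9).
Gap ratios (z−y)/z: (3150−1000)/3150 = 0.6825; (3150−2200)/3150 = 0.3016.
Squared: 0.4659; 0.0910.
Sum = 0.556815; P₂ = 0.556815 / 9 = 0.0619.

0.0619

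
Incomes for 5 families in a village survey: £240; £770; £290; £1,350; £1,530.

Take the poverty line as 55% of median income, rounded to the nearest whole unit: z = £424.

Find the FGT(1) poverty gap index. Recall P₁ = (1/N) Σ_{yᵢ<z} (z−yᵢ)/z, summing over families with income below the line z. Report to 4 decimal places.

0.1500

Poor units: £240, £290 (q = 2 of N = 5).
Gap ratios (z−y)/z: (424−240)/424 = 0.4340; (424−290)/424 = 0.3160.
Σ = 0.750000. Dividing by the full population N = 5 gives P₁ = 0.1500.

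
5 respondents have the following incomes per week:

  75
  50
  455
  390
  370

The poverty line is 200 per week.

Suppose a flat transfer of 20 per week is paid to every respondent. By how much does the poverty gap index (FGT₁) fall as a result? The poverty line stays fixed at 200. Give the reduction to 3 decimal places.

0.040

Before: below the line — 50, 75; poverty gap index (FGT₁) = 0.27500.
After the 20 transfer: below the line — 70, 95; poverty gap index (FGT₁) = 0.23500.
Reduction = 0.27500 − 0.23500 = 0.040.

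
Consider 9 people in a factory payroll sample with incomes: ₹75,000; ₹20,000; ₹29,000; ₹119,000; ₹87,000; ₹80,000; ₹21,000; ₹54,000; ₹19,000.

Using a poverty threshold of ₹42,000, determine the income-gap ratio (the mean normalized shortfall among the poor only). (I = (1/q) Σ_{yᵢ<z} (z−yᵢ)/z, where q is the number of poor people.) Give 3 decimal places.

Incomes under z: ₹19,000, ₹20,000, ₹21,000, ₹29,000 (q = 4 of N = 9).
Relative gaps: 0.5476, 0.5238, 0.5000, 0.3095; sum = 1.880952.
The income-gap ratio divides by q (the poor only): 1.880952 / 4 = 0.470.

0.470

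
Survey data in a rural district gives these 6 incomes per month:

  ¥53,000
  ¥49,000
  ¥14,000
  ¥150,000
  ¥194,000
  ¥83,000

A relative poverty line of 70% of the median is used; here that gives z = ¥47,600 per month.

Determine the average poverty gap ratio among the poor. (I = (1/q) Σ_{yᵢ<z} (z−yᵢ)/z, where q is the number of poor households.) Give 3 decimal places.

0.706

Poor units: ¥14,000 (q = 1 of N = 6).
Relative gaps: 0.7059; sum = 0.705882.
The income-gap ratio divides by q (the poor only): 0.705882 / 1 = 0.706.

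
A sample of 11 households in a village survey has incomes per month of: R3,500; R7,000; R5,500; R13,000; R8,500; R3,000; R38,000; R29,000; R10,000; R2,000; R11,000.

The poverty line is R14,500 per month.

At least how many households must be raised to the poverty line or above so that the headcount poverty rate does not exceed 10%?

9 of the 11 households are poor, so H = 9/11 = 0.818.
A headcount ratio of at most 10% allows at most ⌊0.10 × 11⌋ = 1 poor households.
So at least 9 − 1 = 8 must be lifted.

8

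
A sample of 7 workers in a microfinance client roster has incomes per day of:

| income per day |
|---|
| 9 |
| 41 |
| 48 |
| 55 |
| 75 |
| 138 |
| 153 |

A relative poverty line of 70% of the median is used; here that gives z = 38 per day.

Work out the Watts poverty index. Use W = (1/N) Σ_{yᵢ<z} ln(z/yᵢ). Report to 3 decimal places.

Below the line: 9 (q = 1 of N = 7).
Log shortfalls: ln(38/9) = 1.4404.
W = 1.440362 / 7 = 0.206.

0.206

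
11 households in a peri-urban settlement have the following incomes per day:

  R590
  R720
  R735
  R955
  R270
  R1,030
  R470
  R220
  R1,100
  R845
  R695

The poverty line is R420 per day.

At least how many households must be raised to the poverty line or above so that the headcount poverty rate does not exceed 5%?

2

Currently q = 2 of N = 11 are below the line (H = 0.182).
A headcount ratio of at most 5% allows at most ⌊0.05 × 11⌋ = 0 poor households.
So at least 2 − 0 = 2 must be lifted.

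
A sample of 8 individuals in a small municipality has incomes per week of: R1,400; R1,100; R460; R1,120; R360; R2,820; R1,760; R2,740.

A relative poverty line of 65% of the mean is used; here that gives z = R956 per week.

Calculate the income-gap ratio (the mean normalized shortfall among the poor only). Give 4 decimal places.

0.5711

Poor units: R360, R460 (q = 2 of N = 8).
Relative gaps: 0.6234, 0.5188; sum = 1.142259.
The income-gap ratio divides by q (the poor only): 1.142259 / 2 = 0.5711.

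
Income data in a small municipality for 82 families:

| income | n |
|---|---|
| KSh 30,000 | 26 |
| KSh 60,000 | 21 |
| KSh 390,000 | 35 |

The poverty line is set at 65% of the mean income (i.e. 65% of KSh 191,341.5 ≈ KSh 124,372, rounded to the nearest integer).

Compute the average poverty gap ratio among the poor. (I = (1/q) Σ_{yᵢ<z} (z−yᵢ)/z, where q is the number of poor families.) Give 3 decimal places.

0.651

Below z: 26×KSh 30,000, 21×KSh 60,000 (q = 47 of N = 82).
Shortfall ratios (z−y)/z: 0.7588 (×26), 0.5176 (×21); sum = 30.597594.
The income-gap ratio divides by q (the poor only): 30.597594 / 47 = 0.651.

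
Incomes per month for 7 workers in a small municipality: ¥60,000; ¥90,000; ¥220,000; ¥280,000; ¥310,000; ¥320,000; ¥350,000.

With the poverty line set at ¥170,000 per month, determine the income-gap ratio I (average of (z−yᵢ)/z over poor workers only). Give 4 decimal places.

Below z: ¥60,000, ¥90,000 (q = 2 of N = 7).
Shortfall ratios (z−y)/z: 0.6471, 0.4706; sum = 1.117647.
I averages over the q = 2 poor units only: 1.117647 / 2 = 0.5588.

0.5588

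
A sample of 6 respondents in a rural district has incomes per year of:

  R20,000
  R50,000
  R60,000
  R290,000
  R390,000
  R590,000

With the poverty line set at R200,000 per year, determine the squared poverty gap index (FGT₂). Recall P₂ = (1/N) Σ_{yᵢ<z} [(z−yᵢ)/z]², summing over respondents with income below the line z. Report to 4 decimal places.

Below the line: R20,000, R50,000, R60,000 (q = 3 of N = 6).
Shortfall ratios: (200000−20000)/200000 = 0.9000; (200000−50000)/200000 = 0.7500; (200000−60000)/200000 = 0.7000.
Squared: 0.8100; 0.5625; 0.4900.
Sum = 1.862500; P₂ = 1.862500 / 6 = 0.3104.

0.3104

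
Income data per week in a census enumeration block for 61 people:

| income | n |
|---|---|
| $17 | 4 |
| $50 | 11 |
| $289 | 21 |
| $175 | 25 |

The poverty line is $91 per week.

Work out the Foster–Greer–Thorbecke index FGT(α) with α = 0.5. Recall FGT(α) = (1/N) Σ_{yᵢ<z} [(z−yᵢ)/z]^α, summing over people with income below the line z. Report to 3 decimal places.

0.180

Incomes under z: 4×$17, 11×$50 (q = 15 of N = 61).
Gap ratios (z−y)/z: (91−17)/91 = 0.8132 (×4); (91−50)/91 = 0.4505 (×11).
Raised to α = 0.5: 0.90177 (×4); 0.67123 (×11).
Sum = 10.990603; FGT(0.5) = 10.990603 / 61 = 0.180.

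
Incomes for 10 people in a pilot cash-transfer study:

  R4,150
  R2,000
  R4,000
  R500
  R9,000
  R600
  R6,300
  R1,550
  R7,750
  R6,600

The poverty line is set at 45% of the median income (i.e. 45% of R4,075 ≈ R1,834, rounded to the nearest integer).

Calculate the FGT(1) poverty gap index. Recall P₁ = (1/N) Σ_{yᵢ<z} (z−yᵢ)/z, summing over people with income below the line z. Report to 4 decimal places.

Below z: R500, R600, R1,550 (q = 3 of N = 10).
Gap ratios (z−y)/z: (1834−500)/1834 = 0.7274; (1834−600)/1834 = 0.6728; (1834−1550)/1834 = 0.1549.
Sum of shortfalls = 1.555071; P₁ averages over all N: 1.555071 / 10 = 0.1555.

0.1555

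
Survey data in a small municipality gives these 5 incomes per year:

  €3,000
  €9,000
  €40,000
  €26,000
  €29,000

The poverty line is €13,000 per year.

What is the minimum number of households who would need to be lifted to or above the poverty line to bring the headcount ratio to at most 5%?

Currently q = 2 of N = 5 are below the line (H = 0.400).
A headcount ratio of at most 5% allows at most ⌊0.05 × 5⌋ = 0 poor households.
So at least 2 − 0 = 2 must be lifted.

2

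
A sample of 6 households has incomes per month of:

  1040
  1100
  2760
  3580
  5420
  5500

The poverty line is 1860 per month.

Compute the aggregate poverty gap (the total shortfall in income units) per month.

Below z: 1040, 1100 (q = 2 of N = 6).
Individual gaps: 1860−1040 = 820; 1860−1100 = 760.
Aggregate gap = 1580.

1580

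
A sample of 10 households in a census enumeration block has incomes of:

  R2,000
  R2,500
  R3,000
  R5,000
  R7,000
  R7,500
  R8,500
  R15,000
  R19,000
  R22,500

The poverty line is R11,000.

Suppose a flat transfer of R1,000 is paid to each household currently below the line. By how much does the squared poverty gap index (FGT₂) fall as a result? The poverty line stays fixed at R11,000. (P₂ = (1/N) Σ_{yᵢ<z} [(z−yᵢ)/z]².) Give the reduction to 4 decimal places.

0.0628

Before: below the line — R2,000, R2,500, R3,000, R5,000, R7,000, R7,500, R8,500; squared poverty gap index (FGT₂) = 0.237810.
After the R1,000 transfer: below the line — R3,000, R3,500, R4,000, R6,000, R8,000, R8,500, R9,500; squared poverty gap index (FGT₂) = 0.175000.
Reduction = 0.237810 − 0.175000 = 0.0628.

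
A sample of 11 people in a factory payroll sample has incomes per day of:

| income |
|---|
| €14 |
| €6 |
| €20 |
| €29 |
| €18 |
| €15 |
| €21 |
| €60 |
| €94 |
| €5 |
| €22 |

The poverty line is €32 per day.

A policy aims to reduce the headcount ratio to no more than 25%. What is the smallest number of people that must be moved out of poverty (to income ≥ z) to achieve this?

9 of the 11 people are poor, so H = 9/11 = 0.818.
A headcount ratio of at most 25% allows at most ⌊0.25 × 11⌋ = 2 poor people.
So at least 9 − 2 = 7 must be lifted.

7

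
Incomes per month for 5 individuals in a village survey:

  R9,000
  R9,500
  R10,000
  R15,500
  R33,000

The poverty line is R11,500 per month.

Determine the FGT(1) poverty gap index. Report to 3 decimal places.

Below z: R9,000, R9,500, R10,000 (q = 3 of N = 5).
Normalized shortfalls: (11500−9000)/11500 = 0.2174; (11500−9500)/11500 = 0.1739; (11500−10000)/11500 = 0.1304.
Sum of shortfalls = 0.521739; P₁ averages over all N: 0.521739 / 5 = 0.104.

0.104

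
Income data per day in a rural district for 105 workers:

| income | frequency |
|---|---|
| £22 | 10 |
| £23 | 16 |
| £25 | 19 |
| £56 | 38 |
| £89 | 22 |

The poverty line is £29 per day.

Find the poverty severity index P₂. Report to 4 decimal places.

Incomes under z: 10×£22, 16×£23, 19×£25 (q = 45 of N = 105).
Gap ratios (z−y)/z: (29−22)/29 = 0.2414 (×10); (29−23)/29 = 0.2069 (×16); (29−25)/29 = 0.1379 (×19).
Squared: 0.0583 (×10); 0.0428 (×16); 0.0190 (×19).
Sum = 1.629013; P₂ = 1.629013 / 105 = 0.0155.

0.0155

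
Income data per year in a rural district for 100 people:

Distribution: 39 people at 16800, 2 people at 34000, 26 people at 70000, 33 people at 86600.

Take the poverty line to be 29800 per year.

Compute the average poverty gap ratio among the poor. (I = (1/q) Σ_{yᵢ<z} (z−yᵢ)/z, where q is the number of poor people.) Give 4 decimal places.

Incomes under z: 39×16800 (q = 39 of N = 100).
Shortfall ratios (z−y)/z: 0.4362 (×39); sum = 17.013423.
I averages over the q = 39 poor units only: 17.013423 / 39 = 0.4362.

0.4362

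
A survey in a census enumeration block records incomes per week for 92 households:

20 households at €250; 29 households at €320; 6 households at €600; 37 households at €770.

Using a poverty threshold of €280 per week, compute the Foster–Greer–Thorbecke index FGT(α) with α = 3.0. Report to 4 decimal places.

Below the line: 20×€250 (q = 20 of N = 92).
Relative gaps: (280−250)/280 = 0.1071 (×20).
Raised to α = 3.0: 0.00123 (×20).
Sum = 0.024599; FGT(3.0) = 0.024599 / 92 = 0.0003.

0.0003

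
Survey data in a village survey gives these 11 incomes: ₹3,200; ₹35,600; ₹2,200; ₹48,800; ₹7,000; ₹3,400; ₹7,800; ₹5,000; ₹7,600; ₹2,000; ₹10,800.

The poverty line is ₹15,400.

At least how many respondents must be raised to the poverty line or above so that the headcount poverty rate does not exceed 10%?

8

Currently q = 9 of N = 11 are below the line (H = 0.818).
A headcount ratio of at most 10% allows at most ⌊0.10 × 11⌋ = 1 poor respondents.
So at least 9 − 1 = 8 must be lifted.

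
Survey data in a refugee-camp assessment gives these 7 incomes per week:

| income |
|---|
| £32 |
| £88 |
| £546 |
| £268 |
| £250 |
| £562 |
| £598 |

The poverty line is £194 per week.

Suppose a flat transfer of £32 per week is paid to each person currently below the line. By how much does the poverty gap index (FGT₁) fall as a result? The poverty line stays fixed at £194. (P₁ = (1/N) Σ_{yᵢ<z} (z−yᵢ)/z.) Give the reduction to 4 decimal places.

0.0471

Before: below the line — £32, £88; poverty gap index (FGT₁) = 0.197349.
After the £32 transfer: below the line — £64, £120; poverty gap index (FGT₁) = 0.150221.
Reduction = 0.197349 − 0.150221 = 0.0471.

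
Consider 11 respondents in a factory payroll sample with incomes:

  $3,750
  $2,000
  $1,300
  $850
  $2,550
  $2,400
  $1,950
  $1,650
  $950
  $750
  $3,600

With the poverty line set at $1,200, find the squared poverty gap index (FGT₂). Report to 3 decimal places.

0.024

Below z: $750, $850, $950 (q = 3 of N = 11).
Relative gaps: (1200−750)/1200 = 0.3750; (1200−850)/1200 = 0.2917; (1200−950)/1200 = 0.2083.
Squared: 0.1406; 0.0851; 0.0434.
Sum = 0.269097; P₂ = 0.269097 / 11 = 0.024.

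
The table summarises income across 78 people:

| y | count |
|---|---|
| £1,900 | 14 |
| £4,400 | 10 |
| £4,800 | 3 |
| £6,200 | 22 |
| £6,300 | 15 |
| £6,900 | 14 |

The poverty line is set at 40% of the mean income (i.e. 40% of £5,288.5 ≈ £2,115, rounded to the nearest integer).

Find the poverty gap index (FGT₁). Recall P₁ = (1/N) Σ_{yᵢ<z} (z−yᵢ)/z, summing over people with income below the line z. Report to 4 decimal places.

Below z: 14×£1,900 (q = 14 of N = 78).
Gap ratios (z−y)/z: (2115−1900)/2115 = 0.1017 (×14).
Sum of shortfalls = 1.423168; P₁ averages over all N: 1.423168 / 78 = 0.0182.

0.0182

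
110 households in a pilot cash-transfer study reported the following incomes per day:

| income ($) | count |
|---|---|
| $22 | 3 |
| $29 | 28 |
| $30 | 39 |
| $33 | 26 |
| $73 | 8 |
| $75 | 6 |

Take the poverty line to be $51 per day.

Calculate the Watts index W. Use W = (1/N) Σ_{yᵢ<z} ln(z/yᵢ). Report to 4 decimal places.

0.4577

Below the line: 3×$22, 28×$29, 39×$30, 26×$33 (q = 96 of N = 110).
Log shortfalls: ln(51/22) = 0.8408 (×3); ln(51/29) = 0.5645 (×28); ln(51/30) = 0.5306 (×39); ln(51/33) = 0.4353 (×26).
W = 50.341956 / 110 = 0.4577.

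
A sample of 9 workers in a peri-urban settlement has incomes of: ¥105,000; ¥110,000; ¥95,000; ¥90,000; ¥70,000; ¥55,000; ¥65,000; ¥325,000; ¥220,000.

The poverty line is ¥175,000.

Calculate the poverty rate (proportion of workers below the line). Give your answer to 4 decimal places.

0.7778

7 of the 9 workers have income below ¥175,000.
H = 7/9 = 0.7778.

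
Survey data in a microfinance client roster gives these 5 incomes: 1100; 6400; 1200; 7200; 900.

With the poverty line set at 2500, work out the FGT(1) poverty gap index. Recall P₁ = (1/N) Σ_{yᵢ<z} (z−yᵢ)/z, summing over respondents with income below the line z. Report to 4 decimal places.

0.3440

Below the line: 900, 1100, 1200 (q = 3 of N = 5).
Gap ratios (z−y)/z: (2500−900)/2500 = 0.6400; (2500−1100)/2500 = 0.5600; (2500−1200)/2500 = 0.5200.
Sum of shortfalls = 1.720000; P₁ averages over all N: 1.720000 / 5 = 0.3440.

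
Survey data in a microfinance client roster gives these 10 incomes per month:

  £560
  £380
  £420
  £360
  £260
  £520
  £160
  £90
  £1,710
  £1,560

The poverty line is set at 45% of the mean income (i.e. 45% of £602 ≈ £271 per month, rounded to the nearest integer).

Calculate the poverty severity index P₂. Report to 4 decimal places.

Below the line: £90, £160, £260 (q = 3 of N = 10).
Relative gaps: (271−90)/271 = 0.6679; (271−160)/271 = 0.4096; (271−260)/271 = 0.0406.
Squared: 0.4461; 0.1678; 0.0016.
Sum = 0.615501; P₂ = 0.615501 / 10 = 0.0616.

0.0616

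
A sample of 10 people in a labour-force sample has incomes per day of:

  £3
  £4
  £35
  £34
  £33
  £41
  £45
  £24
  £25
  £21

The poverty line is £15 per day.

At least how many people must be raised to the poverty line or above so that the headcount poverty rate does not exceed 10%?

1

2 of the 10 people are poor, so H = 2/10 = 0.200.
A headcount ratio of at most 10% allows at most ⌊0.10 × 10⌋ = 1 poor people.
So at least 2 − 1 = 1 must be lifted.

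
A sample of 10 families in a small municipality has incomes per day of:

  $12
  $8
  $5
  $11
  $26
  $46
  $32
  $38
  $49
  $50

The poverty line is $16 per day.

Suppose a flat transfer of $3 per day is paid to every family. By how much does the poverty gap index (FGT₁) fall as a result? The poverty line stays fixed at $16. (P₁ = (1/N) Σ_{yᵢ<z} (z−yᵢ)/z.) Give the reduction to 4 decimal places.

0.0750

Before: below the line — $5, $8, $11, $12; poverty gap index (FGT₁) = 0.175000.
After the $3 transfer: below the line — $8, $11, $14, $15; poverty gap index (FGT₁) = 0.100000.
Reduction = 0.175000 − 0.100000 = 0.0750.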